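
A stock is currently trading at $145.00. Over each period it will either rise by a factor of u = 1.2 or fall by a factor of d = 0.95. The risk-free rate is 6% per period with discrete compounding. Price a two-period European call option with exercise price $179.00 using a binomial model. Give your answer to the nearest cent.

Risk-neutral probability p = (1 + 0.06 − 0.95)/(1.2 − 0.95) = 0.1100/0.2500 = 0.4400
Terminal stock prices: S_uu = 208.8, S_ud = 165.3, S_dd = 130.9
Terminal payoffs (S − K): max(29.8, 0) = 29.8, max(-13.7, 0) = 0, max(-48.14, 0) = 0
Node u (S = 174): V_u = 1/1.06·[0.4400·29.8000 + 0.5600·0.0000] = 12.3698
Node d (S = 137.8): V_d = 1/1.06·[0.4400·0.0000 + 0.5600·0.0000] = 0.0000
Node 0 (S = 145): V_0 = 1/1.06·[0.4400·12.3698 + 0.5600·0.0000] = 5.1346

$5.13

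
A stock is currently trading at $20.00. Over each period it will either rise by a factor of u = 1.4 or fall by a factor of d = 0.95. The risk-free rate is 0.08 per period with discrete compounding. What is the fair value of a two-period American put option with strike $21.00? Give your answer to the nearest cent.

$1.32

Risk-neutral probability p = (1 + 0.08 − 0.95)/(1.4 − 0.95) = 0.1300/0.4500 = 0.2889
Terminal stock prices: S_uu = 39.2, S_ud = 26.6, S_dd = 18.05
Terminal payoffs (K − S): max(-18.2, 0) = 0, max(-5.6, 0) = 0, max(2.95, 0) = 2.95
Node u (S = 28): continuation = 1/1.08·[0.2889·0.0000 + 0.7111·0.0000] = 0.0000; exercise value = 0.0000 ≤ continuation, so V_u = 0.0000
Node d (S = 19): continuation = 1/1.08·[0.2889·0.0000 + 0.7111·2.9500] = 1.9424; exercise value = 2.0000 > continuation, so V_d = 2.0000 (exercise)
Node 0 (S = 20): continuation = 1/1.08·[0.2889·0.0000 + 0.7111·2.0000] = 1.3169; exercise value = 1.0000 ≤ continuation, so V_0 = 1.3169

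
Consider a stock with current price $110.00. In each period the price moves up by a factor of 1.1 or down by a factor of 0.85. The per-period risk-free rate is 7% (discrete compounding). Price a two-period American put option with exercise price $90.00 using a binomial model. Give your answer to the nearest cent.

$0.13

Risk-neutral probability p = (1 + 0.07 − 0.85)/(1.1 − 0.85) = 0.2200/0.2500 = 0.8800
Terminal stock prices: S_uu = 133.1, S_ud = 102.9, S_dd = 79.47
Terminal payoffs (K − S): max(-43.1, 0) = 0, max(-12.85, 0) = 0, max(10.53, 0) = 10.53
Node u (S = 121): continuation = 1/1.07·[0.8800·0.0000 + 0.1200·0.0000] = 0.0000; exercise value = 0.0000 ≤ continuation, so V_u = 0.0000
Node d (S = 93.5): continuation = 1/1.07·[0.8800·0.0000 + 0.1200·10.5250] = 1.1804; exercise value = 0.0000 ≤ continuation, so V_d = 1.1804
Node 0 (S = 110): continuation = 1/1.07·[0.8800·0.0000 + 0.1200·1.1804] = 0.1324; exercise value = 0.0000 ≤ continuation, so V_0 = 0.1324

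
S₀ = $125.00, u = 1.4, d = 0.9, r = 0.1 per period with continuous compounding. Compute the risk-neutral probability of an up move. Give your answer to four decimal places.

p = 0.4103

Risk-neutral probability p = (e^0.1 − 0.9)/(1.4 − 0.9) = 0.2052/0.5000 = 0.4103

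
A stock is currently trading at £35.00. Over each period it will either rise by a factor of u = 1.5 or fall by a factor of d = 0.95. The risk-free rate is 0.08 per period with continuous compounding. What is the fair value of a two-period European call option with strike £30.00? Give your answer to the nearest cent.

£9.44

Risk-neutral probability p = (e^0.08 − 0.95)/(1.5 − 0.95) = 0.1333/0.5500 = 0.2423
Terminal stock prices: S_uu = 78.75, S_ud = 49.88, S_dd = 31.59
Terminal payoffs (S − K): max(48.75, 0) = 48.75, max(19.88, 0) = 19.88, max(1.587, 0) = 1.587
Node u (S = 52.5): V_u = e^(−0.08)·[0.2423·48.7500 + 0.7577·19.8750] = 24.8065
Node d (S = 33.25): V_d = e^(−0.08)·[0.2423·19.8750 + 0.7577·1.5875] = 5.5565
Node 0 (S = 35): V_0 = e^(−0.08)·[0.2423·24.8065 + 0.7577·5.5565] = 9.4357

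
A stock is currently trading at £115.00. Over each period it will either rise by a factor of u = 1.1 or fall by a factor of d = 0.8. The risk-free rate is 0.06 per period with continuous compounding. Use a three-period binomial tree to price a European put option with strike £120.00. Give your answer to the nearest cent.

£3.59

Risk-neutral probability p = (e^0.06 − 0.8)/(1.1 − 0.8) = 0.2618/0.3000 = 0.8728
Terminal stock prices: S_uuu = 153.1, S_uud = 111.3, S_udd = 80.96, S_ddd = 58.88
Terminal payoffs (K − S): max(-33.07, 0) = 0, max(8.68, 0) = 8.68, max(39.04, 0) = 39.04, max(61.12, 0) = 61.12
Node uu (S = 139.2): V_uu = e^(−0.06)·[0.8728·0.0000 + 0.1272·8.6800] = 1.0399
Node ud (S = 101.2): V_ud = e^(−0.06)·[0.8728·8.6800 + 0.1272·39.0400] = 11.8117
Node dd (S = 73.6): V_dd = e^(−0.06)·[0.8728·39.0400 + 0.1272·61.1200] = 39.4117
Node u (S = 126.5): V_u = e^(−0.06)·[0.8728·1.0399 + 0.1272·11.8117] = 2.2698
Node d (S = 92): V_d = e^(−0.06)·[0.8728·11.8117 + 0.1272·39.4117] = 14.4305
Node 0 (S = 115): V_0 = e^(−0.06)·[0.8728·2.2698 + 0.1272·14.4305] = 3.5945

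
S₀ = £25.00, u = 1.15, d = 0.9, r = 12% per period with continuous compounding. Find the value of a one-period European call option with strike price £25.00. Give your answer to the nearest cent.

£3.03

Risk-neutral probability p = (e^0.12 − 0.9)/(1.15 − 0.9) = 0.2275/0.2500 = 0.9100
Terminal stock prices: S_u = 28.75, S_d = 22.5
Terminal payoffs (S − K): max(3.75, 0) = 3.75, max(-2.5, 0) = 0
Node 0 (S = 25): V_0 = e^(−0.12)·[0.9100·3.7500 + 0.0900·0.0000] = 3.0266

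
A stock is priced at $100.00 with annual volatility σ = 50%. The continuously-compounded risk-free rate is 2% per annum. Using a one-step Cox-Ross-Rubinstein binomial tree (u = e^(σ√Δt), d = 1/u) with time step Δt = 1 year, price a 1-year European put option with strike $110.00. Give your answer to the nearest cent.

CRR parameters: u = e^(σ√Δt) = e^(0.5·√1) = 1.6487, d = 1/u = 0.6065
Per-period rate: rΔt = 0.02·1 = 0.02, so R = e^0.02 = 1.0202
Risk-neutral probability p = (e^0.02 − 0.6065)/(1.6487 − 0.6065) = 0.4137/1.0422 = 0.3969
Terminal stock prices: S_u = 164.9, S_d = 60.65
Terminal payoffs (K − S): max(-54.87, 0) = 0, max(49.35, 0) = 49.35
Node 0 (S = 100): V_0 = e^(−0.02)·[0.3969·0.0000 + 0.6031·49.3469] = 29.1707

$29.17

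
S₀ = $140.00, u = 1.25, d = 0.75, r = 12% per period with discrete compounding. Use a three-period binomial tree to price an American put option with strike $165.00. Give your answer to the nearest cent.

Risk-neutral probability p = (1 + 0.12 − 0.75)/(1.25 − 0.75) = 0.3700/0.5000 = 0.7400
Terminal stock prices: S_uuu = 273.4, S_uud = 164.1, S_udd = 98.44, S_ddd = 59.06
Terminal payoffs (K − S): max(-108.4, 0) = 0, max(0.9375, 0) = 0.9375, max(66.56, 0) = 66.56, max(105.9, 0) = 105.9
Node uu (S = 218.8): continuation = 1/1.12·[0.7400·0.0000 + 0.2600·0.9375] = 0.2176; exercise value = 0.0000 ≤ continuation, so V_uu = 0.2176
Node ud (S = 131.2): continuation = 1/1.12·[0.7400·0.9375 + 0.2600·66.5625] = 16.0714; exercise value = 33.7500 > continuation, so V_ud = 33.7500 (exercise)
Node dd (S = 78.75): continuation = 1/1.12·[0.7400·66.5625 + 0.2600·105.9375] = 68.5714; exercise value = 86.2500 > continuation, so V_dd = 86.2500 (exercise)
Node u (S = 175): continuation = 1/1.12·[0.7400·0.2176 + 0.2600·33.7500] = 7.9786; exercise value = 0.0000 ≤ continuation, so V_u = 7.9786
Node d (S = 105): continuation = 1/1.12·[0.7400·33.7500 + 0.2600·86.2500] = 42.3214; exercise value = 60.0000 > continuation, so V_d = 60.0000 (exercise)
Node 0 (S = 140): continuation = 1/1.12·[0.7400·7.9786 + 0.2600·60.0000] = 19.2002; exercise value = 25.0000 > continuation, so V_0 = 25.0000 (exercise)

$25.00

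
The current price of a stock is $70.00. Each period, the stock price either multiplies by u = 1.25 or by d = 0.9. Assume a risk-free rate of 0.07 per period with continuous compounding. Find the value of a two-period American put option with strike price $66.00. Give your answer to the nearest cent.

$2.08

Risk-neutral probability p = (e^0.07 − 0.9)/(1.25 − 0.9) = 0.1725/0.3500 = 0.4929
Terminal stock prices: S_uu = 109.4, S_ud = 78.75, S_dd = 56.7
Terminal payoffs (K − S): max(-43.38, 0) = 0, max(-12.75, 0) = 0, max(9.3, 0) = 9.3
Node u (S = 87.5): continuation = e^(−0.07)·[0.4929·0.0000 + 0.5071·0.0000] = 0.0000; exercise value = 0.0000 ≤ continuation, so V_u = 0.0000
Node d (S = 63): continuation = e^(−0.07)·[0.4929·0.0000 + 0.5071·9.3000] = 4.3974; exercise value = 3.0000 ≤ continuation, so V_d = 4.3974
Node 0 (S = 70): continuation = e^(−0.07)·[0.4929·0.0000 + 0.5071·4.3974] = 2.0792; exercise value = 0.0000 ≤ continuation, so V_0 = 2.0792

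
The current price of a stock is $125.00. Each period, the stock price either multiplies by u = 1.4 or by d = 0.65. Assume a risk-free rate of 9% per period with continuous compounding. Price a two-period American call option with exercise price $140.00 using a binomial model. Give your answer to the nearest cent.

$30.76

Risk-neutral probability p = (e^0.09 − 0.65)/(1.4 − 0.65) = 0.4442/0.7500 = 0.5922
Terminal stock prices: S_uu = 245, S_ud = 113.8, S_dd = 52.81
Terminal payoffs (S − K): max(105, 0) = 105, max(-26.25, 0) = 0, max(-87.19, 0) = 0
Node u (S = 175): continuation = e^(−0.09)·[0.5922·105.0000 + 0.4078·0.0000] = 56.8323; exercise value = 35.0000 ≤ continuation, so V_u = 56.8323
Node d (S = 81.25): continuation = e^(−0.09)·[0.5922·0.0000 + 0.4078·0.0000] = 0.0000; exercise value = 0.0000 ≤ continuation, so V_d = 0.0000
Node 0 (S = 125): continuation = e^(−0.09)·[0.5922·56.8323 + 0.4078·0.0000] = 30.7610; exercise value = 0.0000 ≤ continuation, so V_0 = 30.7610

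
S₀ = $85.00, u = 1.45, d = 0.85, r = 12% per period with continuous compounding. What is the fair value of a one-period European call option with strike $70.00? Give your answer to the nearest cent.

$22.92

Risk-neutral probability p = (e^0.12 − 0.85)/(1.45 − 0.85) = 0.2775/0.6000 = 0.4625
Terminal stock prices: S_u = 123.2, S_d = 72.25
Terminal payoffs (S − K): max(53.25, 0) = 53.25, max(2.25, 0) = 2.25
Node 0 (S = 85): V_0 = e^(−0.12)·[0.4625·53.2500 + 0.5375·2.2500] = 22.9156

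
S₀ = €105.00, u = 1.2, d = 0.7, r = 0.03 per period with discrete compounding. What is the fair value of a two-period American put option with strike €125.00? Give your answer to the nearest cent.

€24.78

Risk-neutral probability p = (1 + 0.03 − 0.7)/(1.2 − 0.7) = 0.3300/0.5000 = 0.6600
Terminal stock prices: S_uu = 151.2, S_ud = 88.2, S_dd = 51.45
Terminal payoffs (K − S): max(-26.2, 0) = 0, max(36.8, 0) = 36.8, max(73.55, 0) = 73.55
Node u (S = 126): continuation = 1/1.03·[0.6600·0.0000 + 0.3400·36.8000] = 12.1476; exercise value = 0.0000 ≤ continuation, so V_u = 12.1476
Node d (S = 73.5): continuation = 1/1.03·[0.6600·36.8000 + 0.3400·73.5500] = 47.8592; exercise value = 51.5000 > continuation, so V_d = 51.5000 (exercise)
Node 0 (S = 105): continuation = 1/1.03·[0.6600·12.1476 + 0.3400·51.5000] = 24.7839; exercise value = 20.0000 ≤ continuation, so V_0 = 24.7839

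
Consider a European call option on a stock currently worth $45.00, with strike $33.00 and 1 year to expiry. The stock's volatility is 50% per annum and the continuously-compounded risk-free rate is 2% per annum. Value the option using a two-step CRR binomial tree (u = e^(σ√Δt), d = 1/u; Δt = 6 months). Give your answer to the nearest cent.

CRR parameters: u = e^(σ√Δt) = e^(0.5·√0.5) = 1.4241, d = 1/u = 0.7022
Per-period rate: rΔt = 0.02·0.5 = 0.01, so R = e^0.01 = 1.0101
Risk-neutral probability p = (e^0.01 − 0.7022)/(1.4241 − 0.7022) = 0.3079/0.7219 = 0.4264
Terminal stock prices: S_uu = 91.27, S_ud = 45, S_dd = 22.19
Terminal payoffs (S − K): max(58.27, 0) = 58.27, max(12, 0) = 12, max(-10.81, 0) = 0
Node u (S = 64.09): V_u = e^(−0.01)·[0.4264·58.2652 + 0.5736·12.0000] = 31.4137
Node d (S = 31.6): V_d = e^(−0.01)·[0.4264·12.0000 + 0.5736·0.0000] = 5.0664
Node 0 (S = 45): V_0 = e^(−0.01)·[0.4264·31.4137 + 0.5736·5.0664] = 16.1398

$16.14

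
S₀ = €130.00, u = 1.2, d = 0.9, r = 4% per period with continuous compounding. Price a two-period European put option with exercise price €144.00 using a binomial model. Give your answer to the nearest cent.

Risk-neutral probability p = (e^0.04 − 0.9)/(1.2 − 0.9) = 0.1408/0.3000 = 0.4694
Terminal stock prices: S_uu = 187.2, S_ud = 140.4, S_dd = 105.3
Terminal payoffs (K − S): max(-43.2, 0) = 0, max(3.6, 0) = 3.6, max(38.7, 0) = 38.7
Node u (S = 156): V_u = e^(−0.04)·[0.4694·0.0000 + 0.5306·3.6000] = 1.8354
Node d (S = 117): V_d = e^(−0.04)·[0.4694·3.6000 + 0.5306·38.7000] = 21.3537
Node 0 (S = 130): V_0 = e^(−0.04)·[0.4694·1.8354 + 0.5306·21.3537] = 11.7143

€11.71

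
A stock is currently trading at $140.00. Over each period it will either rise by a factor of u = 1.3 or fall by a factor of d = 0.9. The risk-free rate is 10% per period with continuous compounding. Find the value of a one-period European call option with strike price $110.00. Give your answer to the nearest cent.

$40.47

Risk-neutral probability p = (e^0.1 − 0.9)/(1.3 − 0.9) = 0.2052/0.4000 = 0.5129
Terminal stock prices: S_u = 182, S_d = 126
Terminal payoffs (S − K): max(72, 0) = 72, max(16, 0) = 16
Node 0 (S = 140): V_0 = e^(−0.1)·[0.5129·72.0000 + 0.4871·16.0000] = 40.4679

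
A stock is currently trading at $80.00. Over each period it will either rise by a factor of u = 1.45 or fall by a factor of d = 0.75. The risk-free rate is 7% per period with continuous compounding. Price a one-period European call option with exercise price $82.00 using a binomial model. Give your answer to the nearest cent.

Risk-neutral probability p = (e^0.07 − 0.75)/(1.45 − 0.75) = 0.3225/0.7000 = 0.4607
Terminal stock prices: S_u = 116, S_d = 60
Terminal payoffs (S − K): max(34, 0) = 34, max(-22, 0) = 0
Node 0 (S = 80): V_0 = e^(−0.07)·[0.4607·34.0000 + 0.5393·0.0000] = 14.6057

$14.61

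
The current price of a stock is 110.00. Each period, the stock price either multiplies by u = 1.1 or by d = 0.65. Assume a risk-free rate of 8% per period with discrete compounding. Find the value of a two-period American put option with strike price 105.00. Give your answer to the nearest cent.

2.34

Risk-neutral probability p = (1 + 0.08 − 0.65)/(1.1 − 0.65) = 0.4300/0.4500 = 0.9556
Terminal stock prices: S_uu = 133.1, S_ud = 78.65, S_dd = 46.48
Terminal payoffs (K − S): max(-28.1, 0) = 0, max(26.35, 0) = 26.35, max(58.52, 0) = 58.52
Node u (S = 121): continuation = 1/1.08·[0.9556·0.0000 + 0.0444·26.3500] = 1.0844; exercise value = 0.0000 ≤ continuation, so V_u = 1.0844
Node d (S = 71.5): continuation = 1/1.08·[0.9556·26.3500 + 0.0444·58.5250] = 25.7222; exercise value = 33.5000 > continuation, so V_d = 33.5000 (exercise)
Node 0 (S = 110): continuation = 1/1.08·[0.9556·1.0844 + 0.0444·33.5000] = 2.3380; exercise value = 0.0000 ≤ continuation, so V_0 = 2.3380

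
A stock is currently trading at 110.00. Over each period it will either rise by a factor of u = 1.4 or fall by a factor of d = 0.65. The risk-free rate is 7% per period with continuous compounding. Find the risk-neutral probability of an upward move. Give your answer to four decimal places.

p = 0.5633

Risk-neutral probability p = (e^0.07 − 0.65)/(1.4 − 0.65) = 0.4225/0.7500 = 0.5633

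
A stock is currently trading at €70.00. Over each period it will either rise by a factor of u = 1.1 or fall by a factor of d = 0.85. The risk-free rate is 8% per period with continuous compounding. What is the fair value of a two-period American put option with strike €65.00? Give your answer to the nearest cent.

Risk-neutral probability p = (e^0.08 − 0.85)/(1.1 − 0.85) = 0.2333/0.2500 = 0.9331
Terminal stock prices: S_uu = 84.7, S_ud = 65.45, S_dd = 50.57
Terminal payoffs (K − S): max(-19.7, 0) = 0, max(-0.45, 0) = 0, max(14.43, 0) = 14.43
Node u (S = 77): continuation = e^(−0.08)·[0.9331·0.0000 + 0.0669·0.0000] = 0.0000; exercise value = 0.0000 ≤ continuation, so V_u = 0.0000
Node d (S = 59.5): continuation = e^(−0.08)·[0.9331·0.0000 + 0.0669·14.4250] = 0.8902; exercise value = 5.5000 > continuation, so V_d = 5.5000 (exercise)
Node 0 (S = 70): continuation = e^(−0.08)·[0.9331·0.0000 + 0.0669·5.5000] = 0.3394; exercise value = 0.0000 ≤ continuation, so V_0 = 0.3394

€0.34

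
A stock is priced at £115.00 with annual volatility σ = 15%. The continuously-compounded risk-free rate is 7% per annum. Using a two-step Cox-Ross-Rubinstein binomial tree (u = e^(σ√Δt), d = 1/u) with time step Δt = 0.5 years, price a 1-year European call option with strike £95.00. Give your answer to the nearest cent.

CRR parameters: u = e^(σ√Δt) = e^(0.15·√0.5) = 1.1119, d = 1/u = 0.8994
Per-period rate: rΔt = 0.07·0.5 = 0.035, so R = e^0.035 = 1.0356
Risk-neutral probability p = (e^0.035 − 0.8994)/(1.1119 − 0.8994) = 0.1363/0.2125 = 0.6411
Terminal stock prices: S_uu = 142.2, S_ud = 115, S_dd = 93.02
Terminal payoffs (S − K): max(47.18, 0) = 47.18, max(20, 0) = 20, max(-1.981, 0) = 0
Node u (S = 127.9): V_u = e^(−0.035)·[0.6411·47.1758 + 0.3589·20.0000] = 36.1354
Node d (S = 103.4): V_d = e^(−0.035)·[0.6411·20.0000 + 0.3589·0.0000] = 12.3811
Node 0 (S = 115): V_0 = e^(−0.035)·[0.6411·36.1354 + 0.3589·12.3811] = 26.6605

£26.66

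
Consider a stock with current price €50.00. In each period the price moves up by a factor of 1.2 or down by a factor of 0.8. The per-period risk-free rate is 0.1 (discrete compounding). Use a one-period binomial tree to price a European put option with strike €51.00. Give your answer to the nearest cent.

Risk-neutral probability p = (1 + 0.1 − 0.8)/(1.2 − 0.8) = 0.3000/0.4000 = 0.7500
Terminal stock prices: S_u = 60, S_d = 40
Terminal payoffs (K − S): max(-9, 0) = 0, max(11, 0) = 11
Node 0 (S = 50): V_0 = 1/1.1·[0.7500·0.0000 + 0.2500·11.0000] = 2.5000

€2.50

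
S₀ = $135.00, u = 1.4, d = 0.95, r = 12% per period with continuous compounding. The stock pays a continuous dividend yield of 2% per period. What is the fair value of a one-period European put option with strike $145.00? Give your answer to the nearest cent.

Per-period risk-free factor R = e^0.12 = 1.1275; dividend-adjusted growth = e^(0.12−0.02) = 1.1052.
Risk-neutral probability p = (1.1052 − 0.95)/(1.4 − 0.95) = 0.1552/0.4500 = 0.3448
Terminal stock prices: S_u = 189, S_d = 128.2
Terminal payoffs (K − S): max(-44, 0) = 0, max(16.75, 0) = 16.75
Node 0 (S = 135): V_0 = e^(−0.12)·[0.3448·0.0000 + 0.6552·16.7500] = 9.7332

$9.73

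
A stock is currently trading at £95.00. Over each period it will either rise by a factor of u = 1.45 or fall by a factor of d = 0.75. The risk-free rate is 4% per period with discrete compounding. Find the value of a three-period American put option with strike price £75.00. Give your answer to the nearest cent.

£6.84

Risk-neutral probability p = (1 + 0.04 − 0.75)/(1.45 − 0.75) = 0.2900/0.7000 = 0.4143
Terminal stock prices: S_uuu = 289.6, S_uud = 149.8, S_udd = 77.48, S_ddd = 40.08
Terminal payoffs (K − S): max(-214.6, 0) = 0, max(-74.8, 0) = 0, max(-2.484, 0) = 0, max(34.92, 0) = 34.92
Node uu (S = 199.7): continuation = 1/1.04·[0.4143·0.0000 + 0.5857·0.0000] = 0.0000; exercise value = 0.0000 ≤ continuation, so V_uu = 0.0000
Node ud (S = 103.3): continuation = 1/1.04·[0.4143·0.0000 + 0.5857·0.0000] = 0.0000; exercise value = 0.0000 ≤ continuation, so V_ud = 0.0000
Node dd (S = 53.44): continuation = 1/1.04·[0.4143·0.0000 + 0.5857·34.9219] = 19.6675; exercise value = 21.5625 > continuation, so V_dd = 21.5625 (exercise)
Node u (S = 137.8): continuation = 1/1.04·[0.4143·0.0000 + 0.5857·0.0000] = 0.0000; exercise value = 0.0000 ≤ continuation, so V_u = 0.0000
Node d (S = 71.25): continuation = 1/1.04·[0.4143·0.0000 + 0.5857·21.5625] = 12.1437; exercise value = 3.7500 ≤ continuation, so V_d = 12.1437
Node 0 (S = 95): continuation = 1/1.04·[0.4143·0.0000 + 0.5857·12.1437] = 6.8392; exercise value = 0.0000 ≤ continuation, so V_0 = 6.8392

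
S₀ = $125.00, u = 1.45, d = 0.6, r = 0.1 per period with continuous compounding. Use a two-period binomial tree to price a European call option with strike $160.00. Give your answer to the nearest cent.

$29.73

Risk-neutral probability p = (e^0.1 − 0.6)/(1.45 − 0.6) = 0.5052/0.8500 = 0.5943
Terminal stock prices: S_uu = 262.8, S_ud = 108.8, S_dd = 45
Terminal payoffs (S − K): max(102.8, 0) = 102.8, max(-51.25, 0) = 0, max(-115, 0) = 0
Node u (S = 181.2): V_u = e^(−0.1)·[0.5943·102.8125 + 0.4057·0.0000] = 55.2886
Node d (S = 75): V_d = e^(−0.1)·[0.5943·0.0000 + 0.4057·0.0000] = 0.0000
Node 0 (S = 125): V_0 = e^(−0.1)·[0.5943·55.2886 + 0.4057·0.0000] = 29.7321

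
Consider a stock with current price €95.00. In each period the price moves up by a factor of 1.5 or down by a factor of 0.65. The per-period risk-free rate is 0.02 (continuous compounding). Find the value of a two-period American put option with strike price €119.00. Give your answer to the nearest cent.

€37.91

Risk-neutral probability p = (e^0.02 − 0.65)/(1.5 − 0.65) = 0.3702/0.8500 = 0.4355
Terminal stock prices: S_uu = 213.8, S_ud = 92.62, S_dd = 40.14
Terminal payoffs (K − S): max(-94.75, 0) = 0, max(26.38, 0) = 26.38, max(78.86, 0) = 78.86
Node u (S = 142.5): continuation = e^(−0.02)·[0.4355·0.0000 + 0.5645·26.3750] = 14.5931; exercise value = 0.0000 ≤ continuation, so V_u = 14.5931
Node d (S = 61.75): continuation = e^(−0.02)·[0.4355·26.3750 + 0.5645·78.8625] = 54.8936; exercise value = 57.2500 > continuation, so V_d = 57.2500 (exercise)
Node 0 (S = 95): continuation = e^(−0.02)·[0.4355·14.5931 + 0.5645·57.2500] = 37.9058; exercise value = 24.0000 ≤ continuation, so V_0 = 37.9058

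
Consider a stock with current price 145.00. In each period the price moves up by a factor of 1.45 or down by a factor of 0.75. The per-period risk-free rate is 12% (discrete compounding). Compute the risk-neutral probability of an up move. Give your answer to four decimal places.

p = 0.5286

Risk-neutral probability p = (1 + 0.12 − 0.75)/(1.45 − 0.75) = 0.3700/0.7000 = 0.5286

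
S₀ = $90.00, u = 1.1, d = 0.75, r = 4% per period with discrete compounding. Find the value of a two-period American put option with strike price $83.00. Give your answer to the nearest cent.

Risk-neutral probability p = (1 + 0.04 − 0.75)/(1.1 − 0.75) = 0.2900/0.3500 = 0.8286
Terminal stock prices: S_uu = 108.9, S_ud = 74.25, S_dd = 50.62
Terminal payoffs (K − S): max(-25.9, 0) = 0, max(8.75, 0) = 8.75, max(32.38, 0) = 32.38
Node u (S = 99): continuation = 1/1.04·[0.8286·0.0000 + 0.1714·8.7500] = 1.4423; exercise value = 0.0000 ≤ continuation, so V_u = 1.4423
Node d (S = 67.5): continuation = 1/1.04·[0.8286·8.7500 + 0.1714·32.3750] = 12.3077; exercise value = 15.5000 > continuation, so V_d = 15.5000 (exercise)
Node 0 (S = 90): continuation = 1/1.04·[0.8286·1.4423 + 0.1714·15.5000] = 3.7040; exercise value = 0.0000 ≤ continuation, so V_0 = 3.7040

$3.70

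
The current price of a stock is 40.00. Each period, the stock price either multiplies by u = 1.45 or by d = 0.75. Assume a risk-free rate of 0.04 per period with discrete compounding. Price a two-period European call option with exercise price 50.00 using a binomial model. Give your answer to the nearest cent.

5.41

Risk-neutral probability p = (1 + 0.04 − 0.75)/(1.45 − 0.75) = 0.2900/0.7000 = 0.4143
Terminal stock prices: S_uu = 84.1, S_ud = 43.5, S_dd = 22.5
Terminal payoffs (S − K): max(34.1, 0) = 34.1, max(-6.5, 0) = 0, max(-27.5, 0) = 0
Node u (S = 58): V_u = 1/1.04·[0.4143·34.1000 + 0.5857·0.0000] = 13.5838
Node d (S = 30): V_d = 1/1.04·[0.4143·0.0000 + 0.5857·0.0000] = 0.0000
Node 0 (S = 40): V_0 = 1/1.04·[0.4143·13.5838 + 0.5857·0.0000] = 5.4111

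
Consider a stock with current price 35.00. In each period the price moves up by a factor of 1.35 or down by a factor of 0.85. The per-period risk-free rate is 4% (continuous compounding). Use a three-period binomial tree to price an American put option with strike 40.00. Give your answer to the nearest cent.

6.85

Risk-neutral probability p = (e^0.04 − 0.85)/(1.35 − 0.85) = 0.1908/0.5000 = 0.3816
Terminal stock prices: S_uuu = 86.11, S_uud = 54.22, S_udd = 34.14, S_ddd = 21.49
Terminal payoffs (K − S): max(-46.11, 0) = 0, max(-14.22, 0) = 0, max(5.862, 0) = 5.862, max(18.51, 0) = 18.51
Node uu (S = 63.79): continuation = e^(−0.04)·[0.3816·0.0000 + 0.6184·0.0000] = 0.0000; exercise value = 0.0000 ≤ continuation, so V_uu = 0.0000
Node ud (S = 40.16): continuation = e^(−0.04)·[0.3816·0.0000 + 0.6184·5.8619] = 3.4827; exercise value = 0.0000 ≤ continuation, so V_ud = 3.4827
Node dd (S = 25.29): continuation = e^(−0.04)·[0.3816·5.8619 + 0.6184·18.5056] = 13.1441; exercise value = 14.7125 > continuation, so V_dd = 14.7125 (exercise)
Node u (S = 47.25): continuation = e^(−0.04)·[0.3816·0.0000 + 0.6184·3.4827] = 2.0692; exercise value = 0.0000 ≤ continuation, so V_u = 2.0692
Node d (S = 29.75): continuation = e^(−0.04)·[0.3816·3.4827 + 0.6184·14.7125] = 10.0181; exercise value = 10.2500 > continuation, so V_d = 10.2500 (exercise)
Node 0 (S = 35): continuation = e^(−0.04)·[0.3816·2.0692 + 0.6184·10.2500] = 6.8485; exercise value = 5.0000 ≤ continuation, so V_0 = 6.8485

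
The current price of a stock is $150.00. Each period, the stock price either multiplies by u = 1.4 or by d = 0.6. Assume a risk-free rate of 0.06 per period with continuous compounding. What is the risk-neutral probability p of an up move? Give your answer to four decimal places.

Risk-neutral probability p = (e^0.06 − 0.6)/(1.4 − 0.6) = 0.4618/0.8000 = 0.5773

p = 0.5773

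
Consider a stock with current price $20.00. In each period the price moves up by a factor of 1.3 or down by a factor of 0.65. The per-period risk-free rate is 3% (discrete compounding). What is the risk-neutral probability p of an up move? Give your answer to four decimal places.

Risk-neutral probability p = (1 + 0.03 − 0.65)/(1.3 − 0.65) = 0.3800/0.6500 = 0.5846

p = 0.5846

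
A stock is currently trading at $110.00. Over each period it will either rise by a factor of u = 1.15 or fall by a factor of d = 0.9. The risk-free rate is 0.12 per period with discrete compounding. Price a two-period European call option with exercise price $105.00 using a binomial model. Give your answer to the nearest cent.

$26.48

Risk-neutral probability p = (1 + 0.12 − 0.9)/(1.15 − 0.9) = 0.2200/0.2500 = 0.8800
Terminal stock prices: S_uu = 145.5, S_ud = 113.8, S_dd = 89.1
Terminal payoffs (S − K): max(40.47, 0) = 40.47, max(8.85, 0) = 8.85, max(-15.9, 0) = 0
Node u (S = 126.5): V_u = 1/1.12·[0.8800·40.4750 + 0.1200·8.8500] = 32.7500
Node d (S = 99): V_d = 1/1.12·[0.8800·8.8500 + 0.1200·0.0000] = 6.9536
Node 0 (S = 110): V_0 = 1/1.12·[0.8800·32.7500 + 0.1200·6.9536] = 26.4772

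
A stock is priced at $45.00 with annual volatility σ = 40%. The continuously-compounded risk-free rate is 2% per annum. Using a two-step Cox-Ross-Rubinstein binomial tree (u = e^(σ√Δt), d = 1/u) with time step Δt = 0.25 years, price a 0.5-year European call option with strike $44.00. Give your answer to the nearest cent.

CRR parameters: u = e^(σ√Δt) = e^(0.4·√0.25) = 1.2214, d = 1/u = 0.8187
Per-period rate: rΔt = 0.02·0.25 = 0.005, so R = e^0.005 = 1.0050
Risk-neutral probability p = (e^0.005 − 0.8187)/(1.2214 − 0.8187) = 0.1863/0.4027 = 0.4626
Terminal stock prices: S_uu = 67.13, S_ud = 45, S_dd = 30.16
Terminal payoffs (S − K): max(23.13, 0) = 23.13, max(1, 0) = 1, max(-13.84, 0) = 0
Node u (S = 54.96): V_u = e^(−0.005)·[0.4626·23.1321 + 0.5374·1.0000] = 11.1826
Node d (S = 36.84): V_d = e^(−0.005)·[0.4626·1.0000 + 0.5374·0.0000] = 0.4603
Node 0 (S = 45): V_0 = e^(−0.005)·[0.4626·11.1826 + 0.5374·0.4603] = 5.3935

$5.39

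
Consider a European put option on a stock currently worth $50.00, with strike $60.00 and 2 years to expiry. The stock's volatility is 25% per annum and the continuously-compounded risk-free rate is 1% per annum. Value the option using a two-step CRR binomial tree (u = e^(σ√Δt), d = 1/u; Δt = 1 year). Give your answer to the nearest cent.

CRR parameters: u = e^(σ√Δt) = e^(0.25·√1) = 1.2840, d = 1/u = 0.7788
Per-period rate: rΔt = 0.01·1 = 0.01, so R = e^0.01 = 1.0101
Risk-neutral probability p = (e^0.01 − 0.7788)/(1.2840 − 0.7788) = 0.2312/0.5052 = 0.4577
Terminal stock prices: S_uu = 82.44, S_ud = 50, S_dd = 30.33
Terminal payoffs (K − S): max(-22.44, 0) = 0, max(10, 0) = 10, max(29.67, 0) = 29.67
Node u (S = 64.2): V_u = e^(−0.01)·[0.4577·0.0000 + 0.5423·10.0000] = 5.3689
Node d (S = 38.94): V_d = e^(−0.01)·[0.4577·10.0000 + 0.5423·29.6735] = 20.4630
Node 0 (S = 50): V_0 = e^(−0.01)·[0.4577·5.3689 + 0.5423·20.4630] = 13.4193

$13.42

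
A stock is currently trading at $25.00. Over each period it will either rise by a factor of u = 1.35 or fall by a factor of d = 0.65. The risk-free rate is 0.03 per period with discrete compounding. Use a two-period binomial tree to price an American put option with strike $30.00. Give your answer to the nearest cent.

$7.99

Risk-neutral probability p = (1 + 0.03 − 0.65)/(1.35 − 0.65) = 0.3800/0.7000 = 0.5429
Terminal stock prices: S_uu = 45.56, S_ud = 21.94, S_dd = 10.56
Terminal payoffs (K − S): max(-15.56, 0) = 0, max(8.062, 0) = 8.062, max(19.44, 0) = 19.44
Node u (S = 33.75): continuation = 1/1.03·[0.5429·0.0000 + 0.4571·8.0625] = 3.5784; exercise value = 0.0000 ≤ continuation, so V_u = 3.5784
Node d (S = 16.25): continuation = 1/1.03·[0.5429·8.0625 + 0.4571·19.4375] = 12.8762; exercise value = 13.7500 > continuation, so V_d = 13.7500 (exercise)
Node 0 (S = 25): continuation = 1/1.03·[0.5429·3.5784 + 0.4571·13.7500] = 7.9886; exercise value = 5.0000 ≤ continuation, so V_0 = 7.9886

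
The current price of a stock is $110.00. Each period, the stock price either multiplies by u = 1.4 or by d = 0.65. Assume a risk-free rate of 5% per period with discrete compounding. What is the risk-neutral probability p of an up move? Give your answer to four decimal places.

Risk-neutral probability p = (1 + 0.05 − 0.65)/(1.4 − 0.65) = 0.4000/0.7500 = 0.5333

p = 0.5333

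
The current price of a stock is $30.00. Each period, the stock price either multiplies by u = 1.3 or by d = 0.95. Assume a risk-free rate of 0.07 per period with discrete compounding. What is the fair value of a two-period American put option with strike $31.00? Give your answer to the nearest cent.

Risk-neutral probability p = (1 + 0.07 − 0.95)/(1.3 − 0.95) = 0.1200/0.3500 = 0.3429
Terminal stock prices: S_uu = 50.7, S_ud = 37.05, S_dd = 27.07
Terminal payoffs (K − S): max(-19.7, 0) = 0, max(-6.05, 0) = 0, max(3.925, 0) = 3.925
Node u (S = 39): continuation = 1/1.07·[0.3429·0.0000 + 0.6571·0.0000] = 0.0000; exercise value = 0.0000 ≤ continuation, so V_u = 0.0000
Node d (S = 28.5): continuation = 1/1.07·[0.3429·0.0000 + 0.6571·3.9250] = 2.4105; exercise value = 2.5000 > continuation, so V_d = 2.5000 (exercise)
Node 0 (S = 30): continuation = 1/1.07·[0.3429·0.0000 + 0.6571·2.5000] = 1.5354; exercise value = 1.0000 ≤ continuation, so V_0 = 1.5354

$1.54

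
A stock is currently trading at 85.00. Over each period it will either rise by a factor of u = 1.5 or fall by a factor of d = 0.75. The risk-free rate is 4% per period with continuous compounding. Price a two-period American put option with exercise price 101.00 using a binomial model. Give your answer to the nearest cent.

23.09

Risk-neutral probability p = (e^0.04 − 0.75)/(1.5 − 0.75) = 0.2908/0.7500 = 0.3877
Terminal stock prices: S_uu = 191.2, S_ud = 95.62, S_dd = 47.81
Terminal payoffs (K − S): max(-90.25, 0) = 0, max(5.375, 0) = 5.375, max(53.19, 0) = 53.19
Node u (S = 127.5): continuation = e^(−0.04)·[0.3877·0.0000 + 0.6123·5.3750] = 3.1618; exercise value = 0.0000 ≤ continuation, so V_u = 3.1618
Node d (S = 63.75): continuation = e^(−0.04)·[0.3877·5.3750 + 0.6123·53.1875] = 33.2897; exercise value = 37.2500 > continuation, so V_d = 37.2500 (exercise)
Node 0 (S = 85): continuation = e^(−0.04)·[0.3877·3.1618 + 0.6123·37.2500] = 23.0901; exercise value = 16.0000 ≤ continuation, so V_0 = 23.0901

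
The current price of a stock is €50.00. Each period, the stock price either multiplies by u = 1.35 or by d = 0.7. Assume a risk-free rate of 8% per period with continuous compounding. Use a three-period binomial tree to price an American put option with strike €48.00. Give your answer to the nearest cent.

Risk-neutral probability p = (e^0.08 − 0.7)/(1.35 − 0.7) = 0.3833/0.6500 = 0.5897
Terminal stock prices: S_uuu = 123, S_uud = 63.79, S_udd = 33.07, S_ddd = 17.15
Terminal payoffs (K − S): max(-75.02, 0) = 0, max(-15.79, 0) = 0, max(14.93, 0) = 14.93, max(30.85, 0) = 30.85
Node uu (S = 91.13): continuation = e^(−0.08)·[0.5897·0.0000 + 0.4103·0.0000] = 0.0000; exercise value = 0.0000 ≤ continuation, so V_uu = 0.0000
Node ud (S = 47.25): continuation = e^(−0.08)·[0.5897·0.0000 + 0.4103·14.9250] = 5.6533; exercise value = 0.7500 ≤ continuation, so V_ud = 5.6533
Node dd (S = 24.5): continuation = e^(−0.08)·[0.5897·14.9250 + 0.4103·30.8500] = 19.8096; exercise value = 23.5000 > continuation, so V_dd = 23.5000 (exercise)
Node u (S = 67.5): continuation = e^(−0.08)·[0.5897·0.0000 + 0.4103·5.6533] = 2.1414; exercise value = 0.0000 ≤ continuation, so V_u = 2.1414
Node d (S = 35): continuation = e^(−0.08)·[0.5897·5.6533 + 0.4103·23.5000] = 11.9786; exercise value = 13.0000 > continuation, so V_d = 13.0000 (exercise)
Node 0 (S = 50): continuation = e^(−0.08)·[0.5897·2.1414 + 0.4103·13.0000] = 6.0898; exercise value = 0.0000 ≤ continuation, so V_0 = 6.0898

€6.09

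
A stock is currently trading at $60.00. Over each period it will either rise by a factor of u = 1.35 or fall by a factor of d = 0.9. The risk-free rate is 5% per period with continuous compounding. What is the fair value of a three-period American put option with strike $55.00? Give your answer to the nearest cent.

$2.84

Risk-neutral probability p = (e^0.05 − 0.9)/(1.35 − 0.9) = 0.1513/0.4500 = 0.3362
Terminal stock prices: S_uuu = 147.6, S_uud = 98.42, S_udd = 65.61, S_ddd = 43.74
Terminal payoffs (K − S): max(-92.62, 0) = 0, max(-43.42, 0) = 0, max(-10.61, 0) = 0, max(11.26, 0) = 11.26
Node uu (S = 109.4): continuation = e^(−0.05)·[0.3362·0.0000 + 0.6638·0.0000] = 0.0000; exercise value = 0.0000 ≤ continuation, so V_uu = 0.0000
Node ud (S = 72.9): continuation = e^(−0.05)·[0.3362·0.0000 + 0.6638·0.0000] = 0.0000; exercise value = 0.0000 ≤ continuation, so V_ud = 0.0000
Node dd (S = 48.6): continuation = e^(−0.05)·[0.3362·0.0000 + 0.6638·11.2600] = 7.1103; exercise value = 6.4000 ≤ continuation, so V_dd = 7.1103
Node u (S = 81): continuation = e^(−0.05)·[0.3362·0.0000 + 0.6638·0.0000] = 0.0000; exercise value = 0.0000 ≤ continuation, so V_u = 0.0000
Node d (S = 54): continuation = e^(−0.05)·[0.3362·0.0000 + 0.6638·7.1103] = 4.4899; exercise value = 1.0000 ≤ continuation, so V_d = 4.4899
Node 0 (S = 60): continuation = e^(−0.05)·[0.3362·0.0000 + 0.6638·4.4899] = 2.8352; exercise value = 0.0000 ≤ continuation, so V_0 = 2.8352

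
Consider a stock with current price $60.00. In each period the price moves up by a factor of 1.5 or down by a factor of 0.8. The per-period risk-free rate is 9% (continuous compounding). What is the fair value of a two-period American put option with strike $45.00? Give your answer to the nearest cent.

Risk-neutral probability p = (e^0.09 − 0.8)/(1.5 − 0.8) = 0.2942/0.7000 = 0.4202
Terminal stock prices: S_uu = 135, S_ud = 72, S_dd = 38.4
Terminal payoffs (K − S): max(-90, 0) = 0, max(-27, 0) = 0, max(6.6, 0) = 6.6
Node u (S = 90): continuation = e^(−0.09)·[0.4202·0.0000 + 0.5798·0.0000] = 0.0000; exercise value = 0.0000 ≤ continuation, so V_u = 0.0000
Node d (S = 48): continuation = e^(−0.09)·[0.4202·0.0000 + 0.5798·6.6000] = 3.4970; exercise value = 0.0000 ≤ continuation, so V_d = 3.4970
Node 0 (S = 60): continuation = e^(−0.09)·[0.4202·0.0000 + 0.5798·3.4970] = 1.8529; exercise value = 0.0000 ≤ continuation, so V_0 = 1.8529

$1.85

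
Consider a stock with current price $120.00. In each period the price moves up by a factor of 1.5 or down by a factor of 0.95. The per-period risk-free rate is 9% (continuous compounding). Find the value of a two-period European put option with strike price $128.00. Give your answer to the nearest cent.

Risk-neutral probability p = (e^0.09 − 0.95)/(1.5 − 0.95) = 0.1442/0.5500 = 0.2621
Terminal stock prices: S_uu = 270, S_ud = 171, S_dd = 108.3
Terminal payoffs (K − S): max(-142, 0) = 0, max(-43, 0) = 0, max(19.7, 0) = 19.7
Node u (S = 180): V_u = e^(−0.09)·[0.2621·0.0000 + 0.7379·0.0000] = 0.0000
Node d (S = 114): V_d = e^(−0.09)·[0.2621·0.0000 + 0.7379·19.7000] = 13.2848
Node 0 (S = 120): V_0 = e^(−0.09)·[0.2621·0.0000 + 0.7379·13.2848] = 8.9587

$8.96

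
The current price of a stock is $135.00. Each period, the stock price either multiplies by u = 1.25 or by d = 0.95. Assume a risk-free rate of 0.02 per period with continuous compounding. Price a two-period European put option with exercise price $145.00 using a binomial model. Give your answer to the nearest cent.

$13.06

Risk-neutral probability p = (e^0.02 − 0.95)/(1.25 − 0.95) = 0.0702/0.3000 = 0.2340
Terminal stock prices: S_uu = 210.9, S_ud = 160.3, S_dd = 121.8
Terminal payoffs (K − S): max(-65.94, 0) = 0, max(-15.31, 0) = 0, max(23.16, 0) = 23.16
Node u (S = 168.8): V_u = e^(−0.02)·[0.2340·0.0000 + 0.7660·0.0000] = 0.0000
Node d (S = 128.2): V_d = e^(−0.02)·[0.2340·0.0000 + 0.7660·23.1625] = 17.3910
Node 0 (S = 135): V_0 = e^(−0.02)·[0.2340·0.0000 + 0.7660·17.3910] = 13.0577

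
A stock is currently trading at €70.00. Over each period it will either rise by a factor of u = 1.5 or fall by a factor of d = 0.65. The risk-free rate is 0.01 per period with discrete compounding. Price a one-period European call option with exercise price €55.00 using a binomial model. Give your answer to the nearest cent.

Risk-neutral probability p = (1 + 0.01 − 0.65)/(1.5 − 0.65) = 0.3600/0.8500 = 0.4235
Terminal stock prices: S_u = 105, S_d = 45.5
Terminal payoffs (S − K): max(50, 0) = 50, max(-9.5, 0) = 0
Node 0 (S = 70): V_0 = 1/1.01·[0.4235·50.0000 + 0.5765·0.0000] = 20.9668

€20.97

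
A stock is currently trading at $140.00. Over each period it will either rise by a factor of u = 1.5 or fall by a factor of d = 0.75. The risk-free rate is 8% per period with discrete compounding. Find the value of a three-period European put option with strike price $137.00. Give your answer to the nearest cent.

$17.07

Risk-neutral probability p = (1 + 0.08 − 0.75)/(1.5 − 0.75) = 0.3300/0.7500 = 0.4400
Terminal stock prices: S_uuu = 472.5, S_uud = 236.2, S_udd = 118.1, S_ddd = 59.06
Terminal payoffs (K − S): max(-335.5, 0) = 0, max(-99.25, 0) = 0, max(18.88, 0) = 18.88, max(77.94, 0) = 77.94
Node uu (S = 315): V_uu = 1/1.08·[0.4400·0.0000 + 0.5600·0.0000] = 0.0000
Node ud (S = 157.5): V_ud = 1/1.08·[0.4400·0.0000 + 0.5600·18.8750] = 9.7870
Node dd (S = 78.75): V_dd = 1/1.08·[0.4400·18.8750 + 0.5600·77.9375] = 48.1019
Node u (S = 210): V_u = 1/1.08·[0.4400·0.0000 + 0.5600·9.7870] = 5.0748
Node d (S = 105): V_d = 1/1.08·[0.4400·9.7870 + 0.5600·48.1019] = 28.9290
Node 0 (S = 140): V_0 = 1/1.08·[0.4400·5.0748 + 0.5600·28.9290] = 17.0677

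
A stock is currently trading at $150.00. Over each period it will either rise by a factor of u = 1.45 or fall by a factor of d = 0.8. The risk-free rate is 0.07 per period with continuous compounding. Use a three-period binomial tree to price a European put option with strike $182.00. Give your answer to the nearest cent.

$31.42

Risk-neutral probability p = (e^0.07 − 0.8)/(1.45 − 0.8) = 0.2725/0.6500 = 0.4192
Terminal stock prices: S_uuu = 457.3, S_uud = 252.3, S_udd = 139.2, S_ddd = 76.8
Terminal payoffs (K − S): max(-275.3, 0) = 0, max(-70.3, 0) = 0, max(42.8, 0) = 42.8, max(105.2, 0) = 105.2
Node uu (S = 315.4): V_uu = e^(−0.07)·[0.4192·0.0000 + 0.5808·0.0000] = 0.0000
Node ud (S = 174): V_ud = e^(−0.07)·[0.4192·0.0000 + 0.5808·42.8000] = 23.1759
Node dd (S = 96): V_dd = e^(−0.07)·[0.4192·42.8000 + 0.5808·105.2000] = 73.6957
Node u (S = 217.5): V_u = e^(−0.07)·[0.4192·0.0000 + 0.5808·23.1759] = 12.5496
Node d (S = 120): V_d = e^(−0.07)·[0.4192·23.1759 + 0.5808·73.6957] = 48.9652
Node 0 (S = 150): V_0 = e^(−0.07)·[0.4192·12.5496 + 0.5808·48.9652] = 31.4200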